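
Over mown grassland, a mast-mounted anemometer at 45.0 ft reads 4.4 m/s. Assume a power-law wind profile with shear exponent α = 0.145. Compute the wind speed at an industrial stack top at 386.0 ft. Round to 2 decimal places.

6.01 m/s

Power-law profile: V₂ = V₁ · (z₂/z₁)^α
V₂ = 4.4 × (386.0/45.0)^0.145 = 4.4 × (8.5778)^0.145
    = 4.4 × 1.3656 = 6.0089 m/s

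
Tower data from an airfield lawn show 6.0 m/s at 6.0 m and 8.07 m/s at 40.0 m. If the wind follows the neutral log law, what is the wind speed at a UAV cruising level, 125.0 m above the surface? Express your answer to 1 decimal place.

Log law: V ∝ ln(z/z₀). From the pair, with r = V₁/V₂ = 0.74349,
ln z₀ = (ln z₁ − r·ln z₂)/(1 − r) = (1.7918 − 0.74349×3.6889)/0.25651 = -3.7071 → z₀ = 0.02455 m
V₃ = V₁ · ln(z₃/z₀)/ln(z₁/z₀) = 6.0 × 8.5355/5.4989 = 9.3133 m/s

9.3 m/s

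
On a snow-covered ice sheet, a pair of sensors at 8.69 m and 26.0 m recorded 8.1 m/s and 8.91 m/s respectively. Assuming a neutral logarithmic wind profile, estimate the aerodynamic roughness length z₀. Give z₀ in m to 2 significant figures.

Log law: V(z) ∝ ln(z/z₀). With r = V₁/V₂ = 8.1/8.91 = 0.90909,
r · ln(z₂/z₀) = ln(z₁/z₀) ⇒ ln z₀ = (ln z₁ − r·ln z₂)/(1 − r)
ln z₀ = (2.16217 − 0.90909×3.25810) / 0.09091 = -8.7971
z₀ = exp(-8.7971) = 0.0001512 m

z₀ ≈ 0.00015 m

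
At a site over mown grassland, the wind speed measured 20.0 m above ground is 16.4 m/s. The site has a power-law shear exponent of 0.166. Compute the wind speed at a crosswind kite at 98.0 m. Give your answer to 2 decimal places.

Power-law profile: V₂ = V₁ · (z₂/z₁)^α
V₂ = 16.4 × (98.0/20.0)^0.166 = 16.4 × (4.9000)^0.166
    = 16.4 × 1.3019 = 21.3509 m/s

21.35 m/s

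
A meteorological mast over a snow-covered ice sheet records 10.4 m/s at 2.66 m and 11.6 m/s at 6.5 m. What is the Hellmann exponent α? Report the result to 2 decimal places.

α ≈ 0.12

Power law: V₂/V₁ = (z₂/z₁)^α ⇒ α = ln(V₂/V₁) / ln(z₂/z₁)
α = ln(11.6/10.4) / ln(6.5/2.66) = ln(1.1154) / ln(2.4436)
  = 0.10920 / 0.89348 = 0.12222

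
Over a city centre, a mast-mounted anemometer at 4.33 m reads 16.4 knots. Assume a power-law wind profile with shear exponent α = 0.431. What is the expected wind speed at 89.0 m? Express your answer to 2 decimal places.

Power-law profile: V₂ = V₁ · (z₂/z₁)^α
V₂ = 16.4 × (89.0/4.33)^0.431 = 16.4 × (20.5543)^0.431
    = 16.4 × 3.6801 = 60.3538 knots

60.35 knots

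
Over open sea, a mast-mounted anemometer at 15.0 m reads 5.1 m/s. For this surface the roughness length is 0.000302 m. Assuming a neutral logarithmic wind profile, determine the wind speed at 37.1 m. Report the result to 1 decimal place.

Log law: V(z) ∝ ln(z/z₀), so V₂/V₁ = ln(z₂/z₀) / ln(z₁/z₀).
ln(37.1/0.000302) = 11.7187, ln(15.0/0.000302) = 10.8131
V₂ = 5.1 × 11.7187/10.8131 = 5.1 × 1.0837 = 5.5271 m/s

5.5 m/s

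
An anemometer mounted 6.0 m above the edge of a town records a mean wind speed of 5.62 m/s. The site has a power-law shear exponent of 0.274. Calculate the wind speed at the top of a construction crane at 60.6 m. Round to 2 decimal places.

10.59 m/s

Power-law profile: V₂ = V₁ · (z₂/z₁)^α
V₂ = 5.62 × (60.6/6.0)^0.274 = 5.62 × (10.1000)^0.274
    = 5.62 × 1.8844 = 10.5906 m/s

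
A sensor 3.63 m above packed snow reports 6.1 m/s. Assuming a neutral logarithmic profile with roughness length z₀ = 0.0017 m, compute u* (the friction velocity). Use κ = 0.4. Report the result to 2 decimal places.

u* ≈ 0.32 m/s

Log law: V(z) = (u*/κ) · ln(z/z₀) ⇒ u* = κ · V / ln(z/z₀)
u* = 0.4 × 6.1 / ln(3.63/0.0017) = 0.4 × 6.1 / 7.6664
   = 2.4400 / 7.6664 = 0.3183 m/s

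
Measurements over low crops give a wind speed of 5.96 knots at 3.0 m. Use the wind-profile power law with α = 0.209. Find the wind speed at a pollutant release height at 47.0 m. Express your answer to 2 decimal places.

10.59 knots

Power-law profile: V₂ = V₁ · (z₂/z₁)^α
V₂ = 5.96 × (47.0/3.0)^0.209 = 5.96 × (15.6667)^0.209
    = 5.96 × 1.7773 = 10.5924 knots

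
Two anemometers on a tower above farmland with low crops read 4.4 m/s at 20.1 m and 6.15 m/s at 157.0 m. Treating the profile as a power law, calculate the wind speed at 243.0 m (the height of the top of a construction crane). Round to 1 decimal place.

6.6 m/s

First find α: α = ln(V₂/V₁)/ln(z₂/z₁) = ln(6.15/4.4)/ln(157.0/20.1) = 0.33485/2.05553 = 0.1629
Extrapolate from 157.0 m to 243.0 m: V₃ = 6.15 × (243.0/157.0)^0.1629 = 6.15 × 1.0738 = 6.6036 m/s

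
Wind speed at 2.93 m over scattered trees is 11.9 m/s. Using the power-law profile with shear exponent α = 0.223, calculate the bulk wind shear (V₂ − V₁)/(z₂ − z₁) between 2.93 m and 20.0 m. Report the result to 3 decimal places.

0.373 m/s/m

Power law: V₂ = V₁ · (z₂/z₁)^α = 11.9 × (6.8259)^0.223 = 18.2627 m/s
ΔV/Δz = (18.2627 − 11.9)/(20.0 − 2.93) = 6.3627/17.0700 = 0.37274 m/s/m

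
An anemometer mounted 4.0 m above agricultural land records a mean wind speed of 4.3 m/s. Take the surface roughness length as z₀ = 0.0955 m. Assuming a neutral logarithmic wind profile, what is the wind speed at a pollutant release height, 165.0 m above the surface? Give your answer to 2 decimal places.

Log law: V(z) ∝ ln(z/z₀), so V₂/V₁ = ln(z₂/z₀) / ln(z₁/z₀).
ln(165.0/0.0955) = 7.4546, ln(4.0/0.0955) = 3.7349
V₂ = 4.3 × 7.4546/3.7349 = 4.3 × 1.9959 = 8.5824 m/s

8.58 m/s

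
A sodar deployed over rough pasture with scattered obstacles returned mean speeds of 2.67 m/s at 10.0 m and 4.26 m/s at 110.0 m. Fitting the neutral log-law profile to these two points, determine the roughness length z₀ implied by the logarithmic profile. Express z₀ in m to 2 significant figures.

z₀ ≈ 0.18 m

Log law: V(z) ∝ ln(z/z₀). With r = V₁/V₂ = 2.67/4.26 = 0.62676,
r · ln(z₂/z₀) = ln(z₁/z₀) ⇒ ln z₀ = (ln z₁ − r·ln z₂)/(1 − r)
ln z₀ = (2.30259 − 0.62676×4.70048) / 0.37324 = -1.7241
z₀ = exp(-1.7241) = 0.1783 m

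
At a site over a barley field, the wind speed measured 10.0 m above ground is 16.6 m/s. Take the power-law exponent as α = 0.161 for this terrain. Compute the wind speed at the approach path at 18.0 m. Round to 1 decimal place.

Power-law profile: V₂ = V₁ · (z₂/z₁)^α
V₂ = 16.6 × (18.0/10.0)^0.161 = 16.6 × (1.8000)^0.161
    = 16.6 × 1.0993 = 18.2477 m/s

18.2 m/s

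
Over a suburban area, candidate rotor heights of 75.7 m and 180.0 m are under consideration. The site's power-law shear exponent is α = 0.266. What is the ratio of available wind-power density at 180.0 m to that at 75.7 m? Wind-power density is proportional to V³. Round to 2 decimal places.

Speed ratio: V_B/V_A = (z_B/z_A)^α = (180.0/75.7)^0.266 = (2.3778)^0.266 = 1.25911
Power-density ratio: P_B/P_A = (V_B/V_A)³ = (1.25911)³ = 1.99613

2.00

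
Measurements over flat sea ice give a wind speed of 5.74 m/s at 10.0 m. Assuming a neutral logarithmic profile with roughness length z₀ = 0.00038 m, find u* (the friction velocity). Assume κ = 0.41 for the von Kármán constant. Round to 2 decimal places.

u* ≈ 0.23 m/s

Log law: V(z) = (u*/κ) · ln(z/z₀) ⇒ u* = κ · V / ln(z/z₀)
u* = 0.41 × 5.74 / ln(10.0/0.00038) = 0.41 × 5.74 / 10.1779
   = 2.3534 / 10.1779 = 0.2312 m/s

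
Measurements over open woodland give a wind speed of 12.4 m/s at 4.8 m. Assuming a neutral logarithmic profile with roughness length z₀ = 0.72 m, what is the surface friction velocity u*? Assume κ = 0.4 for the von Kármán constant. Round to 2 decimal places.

Log law: V(z) = (u*/κ) · ln(z/z₀) ⇒ u* = κ · V / ln(z/z₀)
u* = 0.4 × 12.4 / ln(4.8/0.72) = 0.4 × 12.4 / 1.8971
   = 4.9600 / 1.8971 = 2.6145 m/s

u* ≈ 2.61 m/s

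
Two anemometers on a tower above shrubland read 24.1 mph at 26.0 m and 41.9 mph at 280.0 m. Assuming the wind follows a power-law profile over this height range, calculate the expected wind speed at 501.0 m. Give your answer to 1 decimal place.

48.0 mph

First find α: α = ln(V₂/V₁)/ln(z₂/z₁) = ln(41.9/24.1)/ln(280.0/26.0) = 0.55307/2.37669 = 0.2327
Extrapolate from 280.0 m to 501.0 m: V₃ = 41.9 × (501.0/280.0)^0.2327 = 41.9 × 1.1450 = 47.9749 mph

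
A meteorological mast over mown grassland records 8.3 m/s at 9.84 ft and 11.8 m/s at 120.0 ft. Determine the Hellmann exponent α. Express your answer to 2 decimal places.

Power law: V₂/V₁ = (z₂/z₁)^α ⇒ α = ln(V₂/V₁) / ln(z₂/z₁)
α = ln(11.8/8.3) / ln(120.0/9.84) = ln(1.4217) / ln(12.1951)
  = 0.35184 / 2.50104 = 0.14068

α ≈ 0.14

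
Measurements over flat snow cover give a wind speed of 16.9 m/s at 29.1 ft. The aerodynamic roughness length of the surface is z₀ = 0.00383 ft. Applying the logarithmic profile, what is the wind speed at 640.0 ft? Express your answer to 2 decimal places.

Log law: V(z) ∝ ln(z/z₀), so V₂/V₁ = ln(z₂/z₀) / ln(z₁/z₀).
ln(640.0/0.00383) = 12.0264, ln(29.1/0.00383) = 8.9356
V₂ = 16.9 × 12.0264/8.9356 = 16.9 × 1.3459 = 22.7455 m/s

22.75 m/s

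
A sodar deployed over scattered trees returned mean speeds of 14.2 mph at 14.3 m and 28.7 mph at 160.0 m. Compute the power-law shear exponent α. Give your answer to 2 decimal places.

Power law: V₂/V₁ = (z₂/z₁)^α ⇒ α = ln(V₂/V₁) / ln(z₂/z₁)
α = ln(28.7/14.2) / ln(160.0/14.3) = ln(2.0211) / ln(11.1888)
  = 0.70366 / 2.41491 = 0.29138

α ≈ 0.29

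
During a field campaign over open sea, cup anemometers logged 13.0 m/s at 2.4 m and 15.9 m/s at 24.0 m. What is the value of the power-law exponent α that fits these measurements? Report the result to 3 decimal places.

α ≈ 0.087

Power law: V₂/V₁ = (z₂/z₁)^α ⇒ α = ln(V₂/V₁) / ln(z₂/z₁)
α = ln(15.9/13.0) / ln(24.0/2.4) = ln(1.2231) / ln(10.0000)
  = 0.20137 / 2.30259 = 0.08745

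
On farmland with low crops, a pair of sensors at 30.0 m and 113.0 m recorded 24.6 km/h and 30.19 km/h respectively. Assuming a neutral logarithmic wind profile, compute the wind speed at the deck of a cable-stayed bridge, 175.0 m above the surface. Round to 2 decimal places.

32.03 km/h

Log law: V ∝ ln(z/z₀). From the pair, with r = V₁/V₂ = 0.81484,
ln z₀ = (ln z₁ − r·ln z₂)/(1 − r) = (3.4012 − 0.81484×4.7274)/0.18516 = -2.4350 → z₀ = 0.08760 m
V₃ = V₁ · ln(z₃/z₀)/ln(z₁/z₀) = 24.6 × 7.5998/5.8362 = 32.0337 km/h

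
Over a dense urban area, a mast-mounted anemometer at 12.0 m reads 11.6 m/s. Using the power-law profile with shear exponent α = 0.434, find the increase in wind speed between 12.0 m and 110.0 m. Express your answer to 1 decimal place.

Power law: V₂ = V₁ · (z₂/z₁)^α = 11.6 × (9.1667)^0.434 = 30.3429 m/s
ΔV = 30.3429 − 11.6 = 18.7429 m/s

18.7 m/s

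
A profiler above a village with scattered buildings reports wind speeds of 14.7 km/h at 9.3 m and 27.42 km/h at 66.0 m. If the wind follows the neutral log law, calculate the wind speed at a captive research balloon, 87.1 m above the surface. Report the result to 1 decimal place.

Log law: V ∝ ln(z/z₀). From the pair, with r = V₁/V₂ = 0.53611,
ln z₀ = (ln z₁ − r·ln z₂)/(1 − r) = (2.2300 − 0.53611×4.1897)/0.46389 = -0.0347 → z₀ = 0.9659 m
V₃ = V₁ · ln(z₃/z₀)/ln(z₁/z₀) = 14.7 × 4.5017/2.2647 = 29.2206 km/h

29.2 km/h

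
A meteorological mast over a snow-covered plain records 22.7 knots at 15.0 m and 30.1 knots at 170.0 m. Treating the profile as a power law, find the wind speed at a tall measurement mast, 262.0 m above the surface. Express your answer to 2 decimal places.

31.65 knots

First find α: α = ln(V₂/V₁)/ln(z₂/z₁) = ln(30.1/22.7)/ln(170.0/15.0) = 0.28216/2.42775 = 0.1162
Extrapolate from 170.0 m to 262.0 m: V₃ = 30.1 × (262.0/170.0)^0.1162 = 30.1 × 1.0516 = 31.6519 knots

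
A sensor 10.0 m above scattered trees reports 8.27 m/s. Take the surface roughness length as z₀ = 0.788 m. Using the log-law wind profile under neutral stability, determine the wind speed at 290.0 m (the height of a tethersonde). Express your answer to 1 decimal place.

19.2 m/s

Log law: V(z) ∝ ln(z/z₀), so V₂/V₁ = ln(z₂/z₀) / ln(z₁/z₀).
ln(290.0/0.788) = 5.9081, ln(10.0/0.788) = 2.5408
V₂ = 8.27 × 5.9081/2.5408 = 8.27 × 2.3253 = 19.2300 m/s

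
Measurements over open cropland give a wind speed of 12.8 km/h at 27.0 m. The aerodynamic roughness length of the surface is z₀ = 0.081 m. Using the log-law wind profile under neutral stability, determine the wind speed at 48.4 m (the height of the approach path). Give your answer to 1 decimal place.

14.1 km/h

Log law: V(z) ∝ ln(z/z₀), so V₂/V₁ = ln(z₂/z₀) / ln(z₁/z₀).
ln(48.4/0.081) = 6.3928, ln(27.0/0.081) = 5.8091
V₂ = 12.8 × 6.3928/5.8091 = 12.8 × 1.1005 = 14.0861 km/h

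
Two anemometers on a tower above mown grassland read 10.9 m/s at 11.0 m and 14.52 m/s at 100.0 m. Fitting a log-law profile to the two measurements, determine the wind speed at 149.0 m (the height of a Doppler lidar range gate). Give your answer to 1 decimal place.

Log law: V ∝ ln(z/z₀). From the pair, with r = V₁/V₂ = 0.75069,
ln z₀ = (ln z₁ − r·ln z₂)/(1 − r) = (2.3979 − 0.75069×4.6052)/0.24931 = -4.2483 → z₀ = 0.01429 m
V₃ = V₁ · ln(z₃/z₀)/ln(z₁/z₀) = 10.9 × 9.2523/6.6462 = 15.1740 m/s

15.2 m/s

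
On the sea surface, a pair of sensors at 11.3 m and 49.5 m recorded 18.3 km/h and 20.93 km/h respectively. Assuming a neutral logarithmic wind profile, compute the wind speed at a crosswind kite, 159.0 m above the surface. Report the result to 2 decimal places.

Log law: V ∝ ln(z/z₀). From the pair, with r = V₁/V₂ = 0.87434,
ln z₀ = (ln z₁ − r·ln z₂)/(1 − r) = (2.4248 − 0.87434×3.9020)/0.12566 = -7.8536 → z₀ = 0.0003883 m
V₃ = V₁ · ln(z₃/z₀)/ln(z₁/z₀) = 18.3 × 12.9225/10.2784 = 23.0076 km/h

23.01 km/h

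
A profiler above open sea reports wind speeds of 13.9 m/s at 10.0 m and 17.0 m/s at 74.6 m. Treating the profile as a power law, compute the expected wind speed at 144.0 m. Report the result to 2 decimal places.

18.16 m/s

First find α: α = ln(V₂/V₁)/ln(z₂/z₁) = ln(17.0/13.9)/ln(74.6/10.0) = 0.20132/2.00956 = 0.1002
Extrapolate from 74.6 m to 144.0 m: V₃ = 17.0 × (144.0/74.6)^0.1002 = 17.0 × 1.0681 = 18.1578 m/s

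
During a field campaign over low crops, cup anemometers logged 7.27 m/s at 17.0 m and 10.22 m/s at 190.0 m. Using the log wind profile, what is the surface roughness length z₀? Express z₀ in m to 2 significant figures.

z₀ ≈ 0.044 m

Log law: V(z) ∝ ln(z/z₀). With r = V₁/V₂ = 7.27/10.22 = 0.71135,
r · ln(z₂/z₀) = ln(z₁/z₀) ⇒ ln z₀ = (ln z₁ − r·ln z₂)/(1 − r)
ln z₀ = (2.83321 − 0.71135×5.24702) / 0.28865 = -3.1154
z₀ = exp(-3.1154) = 0.04436 m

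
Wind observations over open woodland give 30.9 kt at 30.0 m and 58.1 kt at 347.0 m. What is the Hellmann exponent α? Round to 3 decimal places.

α ≈ 0.258

Power law: V₂/V₁ = (z₂/z₁)^α ⇒ α = ln(V₂/V₁) / ln(z₂/z₁)
α = ln(58.1/30.9) / ln(347.0/30.0) = ln(1.8803) / ln(11.5667)
  = 0.63141 / 2.44813 = 0.25792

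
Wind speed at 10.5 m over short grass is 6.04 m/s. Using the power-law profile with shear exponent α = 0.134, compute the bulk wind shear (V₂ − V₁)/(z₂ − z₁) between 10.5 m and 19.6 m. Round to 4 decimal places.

Power law: V₂ = V₁ · (z₂/z₁)^α = 6.04 × (1.8667)^0.134 = 6.5669 m/s
ΔV/Δz = (6.5669 − 6.04)/(19.6 − 10.5) = 0.5269/9.1000 = 0.05790 m/s/m

0.0579 m/s/m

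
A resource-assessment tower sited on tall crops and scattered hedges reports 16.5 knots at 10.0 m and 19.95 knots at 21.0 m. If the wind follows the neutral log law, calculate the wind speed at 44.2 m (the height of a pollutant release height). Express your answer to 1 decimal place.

Log law: V ∝ ln(z/z₀). From the pair, with r = V₁/V₂ = 0.82707,
ln z₀ = (ln z₁ − r·ln z₂)/(1 − r) = (2.3026 − 0.82707×3.0445)/0.17293 = -1.2458 → z₀ = 0.2877 m
V₃ = V₁ · ln(z₃/z₀)/ln(z₁/z₀) = 16.5 × 5.0345/3.5484 = 23.4105 knots

23.4 knots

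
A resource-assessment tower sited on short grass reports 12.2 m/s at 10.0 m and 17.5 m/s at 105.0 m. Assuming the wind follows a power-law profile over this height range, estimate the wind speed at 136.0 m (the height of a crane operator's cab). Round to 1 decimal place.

First find α: α = ln(V₂/V₁)/ln(z₂/z₁) = ln(17.5/12.2)/ln(105.0/10.0) = 0.36076/2.35138 = 0.1534
Extrapolate from 105.0 m to 136.0 m: V₃ = 17.5 × (136.0/105.0)^0.1534 = 17.5 × 1.0405 = 18.2086 m/s

18.2 m/s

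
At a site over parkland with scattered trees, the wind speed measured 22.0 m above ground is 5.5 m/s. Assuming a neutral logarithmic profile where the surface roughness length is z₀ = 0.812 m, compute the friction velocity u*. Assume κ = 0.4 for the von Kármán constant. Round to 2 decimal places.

u* ≈ 0.67 m/s

Log law: V(z) = (u*/κ) · ln(z/z₀) ⇒ u* = κ · V / ln(z/z₀)
u* = 0.4 × 5.5 / ln(22.0/0.812) = 0.4 × 5.5 / 3.2993
   = 2.2000 / 3.2993 = 0.6668 m/s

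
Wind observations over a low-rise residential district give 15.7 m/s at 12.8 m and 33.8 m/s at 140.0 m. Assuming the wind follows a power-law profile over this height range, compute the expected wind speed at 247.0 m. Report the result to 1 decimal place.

First find α: α = ln(V₂/V₁)/ln(z₂/z₁) = ln(33.8/15.7)/ln(140.0/12.8) = 0.76680/2.39220 = 0.3205
Extrapolate from 140.0 m to 247.0 m: V₃ = 33.8 × (247.0/140.0)^0.3205 = 33.8 × 1.1996 = 40.5464 m/s

40.5 m/s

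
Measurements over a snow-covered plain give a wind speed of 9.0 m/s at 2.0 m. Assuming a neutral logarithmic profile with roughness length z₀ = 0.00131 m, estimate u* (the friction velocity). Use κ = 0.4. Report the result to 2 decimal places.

Log law: V(z) = (u*/κ) · ln(z/z₀) ⇒ u* = κ · V / ln(z/z₀)
u* = 0.4 × 9.0 / ln(2.0/0.00131) = 0.4 × 9.0 / 7.3309
   = 3.6000 / 7.3309 = 0.4911 m/s

u* ≈ 0.49 m/s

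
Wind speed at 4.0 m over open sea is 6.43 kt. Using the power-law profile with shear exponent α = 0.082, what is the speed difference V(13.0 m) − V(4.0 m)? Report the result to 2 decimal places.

0.65 kt

Power law: V₂ = V₁ · (z₂/z₁)^α = 6.43 × (3.2500)^0.082 = 7.0825 kt
ΔV = 7.0825 − 6.43 = 0.6525 kt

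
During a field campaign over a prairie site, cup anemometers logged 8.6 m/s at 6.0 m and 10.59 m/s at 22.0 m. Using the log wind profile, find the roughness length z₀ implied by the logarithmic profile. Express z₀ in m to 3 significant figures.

z₀ ≈ 0.0219 m

Log law: V(z) ∝ ln(z/z₀). With r = V₁/V₂ = 8.6/10.59 = 0.81209,
r · ln(z₂/z₀) = ln(z₁/z₀) ⇒ ln z₀ = (ln z₁ − r·ln z₂)/(1 − r)
ln z₀ = (1.79176 − 0.81209×3.09104) / 0.18791 = -3.8232
z₀ = exp(-3.8232) = 0.02186 m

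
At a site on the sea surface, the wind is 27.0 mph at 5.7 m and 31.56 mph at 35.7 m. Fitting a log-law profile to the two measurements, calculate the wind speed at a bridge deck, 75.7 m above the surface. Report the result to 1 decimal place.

Log law: V ∝ ln(z/z₀). From the pair, with r = V₁/V₂ = 0.85551,
ln z₀ = (ln z₁ − r·ln z₂)/(1 − r) = (1.7405 − 0.85551×3.5752)/0.14449 = -9.1228 → z₀ = 0.0001091 m
V₃ = V₁ · ln(z₃/z₀)/ln(z₁/z₀) = 27.0 × 13.4496/10.8633 = 33.4281 mph

33.4 mph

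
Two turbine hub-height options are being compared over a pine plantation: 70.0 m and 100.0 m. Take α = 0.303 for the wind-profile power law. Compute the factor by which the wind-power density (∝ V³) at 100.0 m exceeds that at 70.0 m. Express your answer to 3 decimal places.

1.383

Speed ratio: V_B/V_A = (z_B/z_A)^α = (100.0/70.0)^0.303 = (1.4286)^0.303 = 1.11413
Power-density ratio: P_B/P_A = (V_B/V_A)³ = (1.11413)³ = 1.38295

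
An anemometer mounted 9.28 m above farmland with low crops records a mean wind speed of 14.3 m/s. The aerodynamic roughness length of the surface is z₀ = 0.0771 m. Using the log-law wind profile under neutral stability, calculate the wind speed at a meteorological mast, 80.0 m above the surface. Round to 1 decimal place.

Log law: V(z) ∝ ln(z/z₀), so V₂/V₁ = ln(z₂/z₀) / ln(z₁/z₀).
ln(80.0/0.0771) = 6.9447, ln(9.28/0.0771) = 4.7905
V₂ = 14.3 × 6.9447/4.7905 = 14.3 × 1.4497 = 20.7303 m/s

20.7 m/s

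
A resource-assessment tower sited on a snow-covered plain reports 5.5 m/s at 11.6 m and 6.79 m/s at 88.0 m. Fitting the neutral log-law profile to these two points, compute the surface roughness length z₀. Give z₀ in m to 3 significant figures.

Log law: V(z) ∝ ln(z/z₀). With r = V₁/V₂ = 5.5/6.79 = 0.81001,
r · ln(z₂/z₀) = ln(z₁/z₀) ⇒ ln z₀ = (ln z₁ − r·ln z₂)/(1 − r)
ln z₀ = (2.45101 − 0.81001×4.47734) / 0.18999 = -6.1884
z₀ = exp(-6.1884) = 0.002053 m

z₀ ≈ 0.00205 m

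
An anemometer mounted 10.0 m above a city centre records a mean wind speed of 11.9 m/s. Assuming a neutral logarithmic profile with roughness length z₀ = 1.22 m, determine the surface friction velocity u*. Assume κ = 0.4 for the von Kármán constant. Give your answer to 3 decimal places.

u* ≈ 2.263 m/s

Log law: V(z) = (u*/κ) · ln(z/z₀) ⇒ u* = κ · V / ln(z/z₀)
u* = 0.4 × 11.9 / ln(10.0/1.22) = 0.4 × 11.9 / 2.1037
   = 4.7600 / 2.1037 = 2.2626 m/s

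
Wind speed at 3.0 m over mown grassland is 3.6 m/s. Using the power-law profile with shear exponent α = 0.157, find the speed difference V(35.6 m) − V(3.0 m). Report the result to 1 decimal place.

1.7 m/s

Power law: V₂ = V₁ · (z₂/z₁)^α = 3.6 × (11.8667)^0.157 = 5.3085 m/s
ΔV = 5.3085 − 3.6 = 1.7085 m/s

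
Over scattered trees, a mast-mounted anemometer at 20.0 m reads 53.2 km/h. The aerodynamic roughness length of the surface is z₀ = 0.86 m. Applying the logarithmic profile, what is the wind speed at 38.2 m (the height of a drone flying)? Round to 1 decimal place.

Log law: V(z) ∝ ln(z/z₀), so V₂/V₁ = ln(z₂/z₀) / ln(z₁/z₀).
ln(38.2/0.86) = 3.7937, ln(20.0/0.86) = 3.1466
V₂ = 53.2 × 3.7937/3.1466 = 53.2 × 1.2057 = 64.1408 km/h

64.1 km/h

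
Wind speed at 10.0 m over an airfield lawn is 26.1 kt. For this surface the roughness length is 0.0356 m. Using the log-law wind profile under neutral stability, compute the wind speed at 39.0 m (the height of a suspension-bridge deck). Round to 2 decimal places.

Log law: V(z) ∝ ln(z/z₀), so V₂/V₁ = ln(z₂/z₀) / ln(z₁/z₀).
ln(39.0/0.0356) = 6.9990, ln(10.0/0.0356) = 5.6380
V₂ = 26.1 × 6.9990/5.6380 = 26.1 × 1.2414 = 32.4004 kt

32.40 kt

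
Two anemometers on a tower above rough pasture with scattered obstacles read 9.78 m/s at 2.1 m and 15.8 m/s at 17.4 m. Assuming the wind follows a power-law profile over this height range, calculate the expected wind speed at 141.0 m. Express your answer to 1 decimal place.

25.4 m/s

First find α: α = ln(V₂/V₁)/ln(z₂/z₁) = ln(15.8/9.78)/ln(17.4/2.1) = 0.47967/2.11453 = 0.2268
Extrapolate from 17.4 m to 141.0 m: V₃ = 15.8 × (141.0/17.4)^0.2268 = 15.8 × 1.6074 = 25.3971 m/s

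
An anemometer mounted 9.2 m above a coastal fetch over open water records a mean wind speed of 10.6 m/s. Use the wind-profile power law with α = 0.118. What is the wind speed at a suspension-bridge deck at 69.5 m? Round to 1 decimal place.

13.5 m/s

Power-law profile: V₂ = V₁ · (z₂/z₁)^α
V₂ = 10.6 × (69.5/9.2)^0.118 = 10.6 × (7.5543)^0.118
    = 10.6 × 1.2695 = 13.4565 m/s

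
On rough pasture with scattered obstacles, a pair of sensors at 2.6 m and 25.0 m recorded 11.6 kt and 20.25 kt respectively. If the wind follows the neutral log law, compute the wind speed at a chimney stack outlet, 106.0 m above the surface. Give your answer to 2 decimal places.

Log law: V ∝ ln(z/z₀). From the pair, with r = V₁/V₂ = 0.57284,
ln z₀ = (ln z₁ − r·ln z₂)/(1 − r) = (0.9555 − 0.57284×3.2189)/0.42716 = -2.0798 → z₀ = 0.1250 m
V₃ = V₁ · ln(z₃/z₀)/ln(z₁/z₀) = 11.6 × 6.7432/3.0353 = 25.7708 kt

25.77 kt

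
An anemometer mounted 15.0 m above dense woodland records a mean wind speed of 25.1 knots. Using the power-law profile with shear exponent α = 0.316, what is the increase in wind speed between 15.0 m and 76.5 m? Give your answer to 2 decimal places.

Power law: V₂ = V₁ · (z₂/z₁)^α = 25.1 × (5.1000)^0.316 = 42.0016 knots
ΔV = 42.0016 − 25.1 = 16.9016 knots

16.90 knots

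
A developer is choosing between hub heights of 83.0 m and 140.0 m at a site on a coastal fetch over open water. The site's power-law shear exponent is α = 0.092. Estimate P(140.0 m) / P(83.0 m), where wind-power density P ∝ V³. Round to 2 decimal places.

Speed ratio: V_B/V_A = (z_B/z_A)^α = (140.0/83.0)^0.092 = (1.6867)^0.092 = 1.04927
Power-density ratio: P_B/P_A = (V_B/V_A)³ = (1.04927)³ = 1.15522

1.16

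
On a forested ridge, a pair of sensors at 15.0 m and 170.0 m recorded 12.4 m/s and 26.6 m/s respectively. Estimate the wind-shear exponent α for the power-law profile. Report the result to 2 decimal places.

α ≈ 0.31

Power law: V₂/V₁ = (z₂/z₁)^α ⇒ α = ln(V₂/V₁) / ln(z₂/z₁)
α = ln(26.6/12.4) / ln(170.0/15.0) = ln(2.1452) / ln(11.3333)
  = 0.76321 / 2.42775 = 0.31437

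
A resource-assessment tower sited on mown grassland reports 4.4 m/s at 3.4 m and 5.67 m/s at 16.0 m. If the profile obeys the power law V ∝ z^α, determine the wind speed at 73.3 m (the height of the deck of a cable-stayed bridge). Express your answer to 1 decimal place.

First find α: α = ln(V₂/V₁)/ln(z₂/z₁) = ln(5.67/4.4)/ln(16.0/3.4) = 0.25358/1.54881 = 0.1637
Extrapolate from 16.0 m to 73.3 m: V₃ = 5.67 × (73.3/16.0)^0.1637 = 5.67 × 1.2830 = 7.2745 m/s

7.3 m/s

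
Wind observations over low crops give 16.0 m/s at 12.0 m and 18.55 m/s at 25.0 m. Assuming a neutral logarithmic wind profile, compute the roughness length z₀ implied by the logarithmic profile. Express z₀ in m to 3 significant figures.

Log law: V(z) ∝ ln(z/z₀). With r = V₁/V₂ = 16.0/18.55 = 0.86253,
r · ln(z₂/z₀) = ln(z₁/z₀) ⇒ ln z₀ = (ln z₁ − r·ln z₂)/(1 − r)
ln z₀ = (2.48491 − 0.86253×3.21888) / 0.13747 = -2.1204
z₀ = exp(-2.1204) = 0.1200 m

z₀ ≈ 0.120 m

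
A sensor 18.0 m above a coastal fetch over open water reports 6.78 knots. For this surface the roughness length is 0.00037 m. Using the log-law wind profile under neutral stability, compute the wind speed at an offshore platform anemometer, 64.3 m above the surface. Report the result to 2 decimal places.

Log law: V(z) ∝ ln(z/z₀), so V₂/V₁ = ln(z₂/z₀) / ln(z₁/z₀).
ln(64.3/0.00037) = 12.0656, ln(18.0/0.00037) = 10.7924
V₂ = 6.78 × 12.0656/10.7924 = 6.78 × 1.1180 = 7.5798 knots

7.58 knots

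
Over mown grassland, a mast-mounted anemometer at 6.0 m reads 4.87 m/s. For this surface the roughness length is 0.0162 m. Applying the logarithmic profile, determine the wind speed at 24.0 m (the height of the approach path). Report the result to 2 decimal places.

Log law: V(z) ∝ ln(z/z₀), so V₂/V₁ = ln(z₂/z₀) / ln(z₁/z₀).
ln(24.0/0.0162) = 7.3008, ln(6.0/0.0162) = 5.9145
V₂ = 4.87 × 7.3008/5.9145 = 4.87 × 1.2344 = 6.0115 m/s

6.01 m/s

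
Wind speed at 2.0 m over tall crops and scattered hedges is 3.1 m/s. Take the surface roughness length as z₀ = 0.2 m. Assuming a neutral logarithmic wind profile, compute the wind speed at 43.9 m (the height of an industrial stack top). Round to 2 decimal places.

7.26 m/s

Log law: V(z) ∝ ln(z/z₀), so V₂/V₁ = ln(z₂/z₀) / ln(z₁/z₀).
ln(43.9/0.2) = 5.3914, ln(2.0/0.2) = 2.3026
V₂ = 3.1 × 5.3914/2.3026 = 3.1 × 2.3414 = 7.2584 m/s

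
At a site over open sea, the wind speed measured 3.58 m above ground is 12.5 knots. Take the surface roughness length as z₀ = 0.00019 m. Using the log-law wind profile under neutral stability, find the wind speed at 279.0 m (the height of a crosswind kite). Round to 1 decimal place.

18.0 knots

Log law: V(z) ∝ ln(z/z₀), so V₂/V₁ = ln(z₂/z₀) / ln(z₁/z₀).
ln(279.0/0.00019) = 14.1997, ln(3.58/0.00019) = 9.8438
V₂ = 12.5 × 14.1997/9.8438 = 12.5 × 1.4425 = 18.0312 knots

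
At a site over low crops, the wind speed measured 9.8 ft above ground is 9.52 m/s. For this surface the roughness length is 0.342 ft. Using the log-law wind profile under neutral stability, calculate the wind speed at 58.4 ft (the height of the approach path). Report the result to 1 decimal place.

14.6 m/s

Log law: V(z) ∝ ln(z/z₀), so V₂/V₁ = ln(z₂/z₀) / ln(z₁/z₀).
ln(58.4/0.342) = 5.1403, ln(9.8/0.342) = 3.3553
V₂ = 9.52 × 5.1403/3.3553 = 9.52 × 1.5320 = 14.5844 m/s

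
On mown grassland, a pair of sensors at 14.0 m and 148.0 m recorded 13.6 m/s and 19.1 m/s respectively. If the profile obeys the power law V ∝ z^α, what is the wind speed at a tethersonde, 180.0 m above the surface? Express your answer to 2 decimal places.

19.65 m/s

First find α: α = ln(V₂/V₁)/ln(z₂/z₁) = ln(19.1/13.6)/ln(148.0/14.0) = 0.33962/2.35815 = 0.1440
Extrapolate from 148.0 m to 180.0 m: V₃ = 19.1 × (180.0/148.0)^0.1440 = 19.1 × 1.0286 = 19.6461 m/s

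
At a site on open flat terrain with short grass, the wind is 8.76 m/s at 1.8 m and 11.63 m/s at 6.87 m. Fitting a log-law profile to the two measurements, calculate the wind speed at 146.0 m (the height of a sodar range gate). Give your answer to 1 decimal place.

18.2 m/s

Log law: V ∝ ln(z/z₀). From the pair, with r = V₁/V₂ = 0.75322,
ln z₀ = (ln z₁ − r·ln z₂)/(1 − r) = (0.5878 − 0.75322×1.9272)/0.24678 = -3.5003 → z₀ = 0.03019 m
V₃ = V₁ · ln(z₃/z₀)/ln(z₁/z₀) = 8.76 × 8.4840/4.0881 = 18.1793 m/s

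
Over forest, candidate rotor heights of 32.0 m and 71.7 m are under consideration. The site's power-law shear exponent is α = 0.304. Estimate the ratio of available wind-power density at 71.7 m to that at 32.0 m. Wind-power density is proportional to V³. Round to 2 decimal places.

2.09

Speed ratio: V_B/V_A = (z_B/z_A)^α = (71.7/32.0)^0.304 = (2.2406)^0.304 = 1.27795
Power-density ratio: P_B/P_A = (V_B/V_A)³ = (1.27795)³ = 2.08707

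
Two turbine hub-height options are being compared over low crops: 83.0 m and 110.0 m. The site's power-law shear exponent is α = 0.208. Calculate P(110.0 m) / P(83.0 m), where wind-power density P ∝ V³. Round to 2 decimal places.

1.19

Speed ratio: V_B/V_A = (z_B/z_A)^α = (110.0/83.0)^0.208 = (1.3253)^0.208 = 1.06033
Power-density ratio: P_B/P_A = (V_B/V_A)³ = (1.06033)³ = 1.19213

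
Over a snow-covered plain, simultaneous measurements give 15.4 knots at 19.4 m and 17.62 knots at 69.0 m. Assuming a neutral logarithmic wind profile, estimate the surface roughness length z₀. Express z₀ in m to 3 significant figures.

z₀ ≈ 0.00292 m

Log law: V(z) ∝ ln(z/z₀). With r = V₁/V₂ = 15.4/17.62 = 0.87401,
r · ln(z₂/z₀) = ln(z₁/z₀) ⇒ ln z₀ = (ln z₁ − r·ln z₂)/(1 − r)
ln z₀ = (2.96527 − 0.87401×4.23411) / 0.12599 = -5.8365
z₀ = exp(-5.8365) = 0.002919 m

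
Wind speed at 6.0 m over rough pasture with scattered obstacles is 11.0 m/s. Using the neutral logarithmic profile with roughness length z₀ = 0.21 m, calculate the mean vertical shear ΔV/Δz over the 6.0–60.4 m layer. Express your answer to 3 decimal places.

0.139 m/s/m

Log law: V₂ = V₁ · ln(z₂/z₀)/ln(z₁/z₀) = 11.0 × 5.6616/3.3524 = 18.5771 m/s
ΔV/Δz = (18.5771 − 11.0)/(60.4 − 6.0) = 7.5771/54.4000 = 0.13928 m/s/m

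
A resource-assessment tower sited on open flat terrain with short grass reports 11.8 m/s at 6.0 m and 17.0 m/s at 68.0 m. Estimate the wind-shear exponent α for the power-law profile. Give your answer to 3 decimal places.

α ≈ 0.150

Power law: V₂/V₁ = (z₂/z₁)^α ⇒ α = ln(V₂/V₁) / ln(z₂/z₁)
α = ln(17.0/11.8) / ln(68.0/6.0) = ln(1.4407) / ln(11.3333)
  = 0.36511 / 2.42775 = 0.15039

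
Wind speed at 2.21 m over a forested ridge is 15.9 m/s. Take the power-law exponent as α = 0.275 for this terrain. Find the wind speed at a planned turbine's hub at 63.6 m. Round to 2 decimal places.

Power-law profile: V₂ = V₁ · (z₂/z₁)^α
V₂ = 15.9 × (63.6/2.21)^0.275 = 15.9 × (28.7783)^0.275
    = 15.9 × 2.5191 = 40.0535 m/s

40.05 m/s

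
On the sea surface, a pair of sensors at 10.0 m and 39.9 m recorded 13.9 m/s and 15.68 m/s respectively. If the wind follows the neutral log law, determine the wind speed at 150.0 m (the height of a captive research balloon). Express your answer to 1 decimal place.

17.4 m/s

Log law: V ∝ ln(z/z₀). From the pair, with r = V₁/V₂ = 0.88648,
ln z₀ = (ln z₁ − r·ln z₂)/(1 − r) = (2.3026 − 0.88648×3.6864)/0.11352 = -8.5034 → z₀ = 0.0002028 m
V₃ = V₁ · ln(z₃/z₀)/ln(z₁/z₀) = 13.9 × 13.5141/10.8060 = 17.3834 m/s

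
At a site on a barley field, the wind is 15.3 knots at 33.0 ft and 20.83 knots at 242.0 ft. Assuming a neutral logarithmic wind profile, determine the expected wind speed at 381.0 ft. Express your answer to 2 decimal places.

22.09 knots

Log law: V ∝ ln(z/z₀). From the pair, with r = V₁/V₂ = 0.73452,
ln z₀ = (ln z₁ − r·ln z₂)/(1 − r) = (3.4965 − 0.73452×5.4889)/0.26548 = -2.0160 → z₀ = 0.1332 ft
V₃ = V₁ · ln(z₃/z₀)/ln(z₁/z₀) = 15.3 × 7.9588/5.5125 = 22.0897 knots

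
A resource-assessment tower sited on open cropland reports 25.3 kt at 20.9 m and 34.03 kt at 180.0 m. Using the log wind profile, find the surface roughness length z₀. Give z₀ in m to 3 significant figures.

z₀ ≈ 0.0407 m

Log law: V(z) ∝ ln(z/z₀). With r = V₁/V₂ = 25.3/34.03 = 0.74346,
r · ln(z₂/z₀) = ln(z₁/z₀) ⇒ ln z₀ = (ln z₁ − r·ln z₂)/(1 − r)
ln z₀ = (3.03975 − 0.74346×5.19296) / 0.25654 = -3.2004
z₀ = exp(-3.2004) = 0.04075 m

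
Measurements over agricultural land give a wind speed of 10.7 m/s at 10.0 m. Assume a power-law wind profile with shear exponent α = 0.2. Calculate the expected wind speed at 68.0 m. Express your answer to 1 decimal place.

15.7 m/s

Power-law profile: V₂ = V₁ · (z₂/z₁)^α
V₂ = 10.7 × (68.0/10.0)^0.2 = 10.7 × (6.8000)^0.2
    = 10.7 × 1.4672 = 15.6995 m/s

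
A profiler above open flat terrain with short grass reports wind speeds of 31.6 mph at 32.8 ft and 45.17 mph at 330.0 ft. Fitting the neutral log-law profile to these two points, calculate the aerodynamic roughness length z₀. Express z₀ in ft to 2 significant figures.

z₀ ≈ 0.15 ft

Log law: V(z) ∝ ln(z/z₀). With r = V₁/V₂ = 31.6/45.17 = 0.69958,
r · ln(z₂/z₀) = ln(z₁/z₀) ⇒ ln z₀ = (ln z₁ − r·ln z₂)/(1 − r)
ln z₀ = (3.49043 − 0.69958×5.79909) / 0.30042 = -1.8857
z₀ = exp(-1.8857) = 0.1517 ft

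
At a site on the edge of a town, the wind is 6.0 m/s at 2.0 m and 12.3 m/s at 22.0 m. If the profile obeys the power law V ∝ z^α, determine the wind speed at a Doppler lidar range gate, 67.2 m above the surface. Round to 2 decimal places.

First find α: α = ln(V₂/V₁)/ln(z₂/z₁) = ln(12.3/6.0)/ln(22.0/2.0) = 0.71784/2.39790 = 0.2994
Extrapolate from 22.0 m to 67.2 m: V₃ = 12.3 × (67.2/22.0)^0.2994 = 12.3 × 1.3969 = 17.1822 m/s

17.18 m/s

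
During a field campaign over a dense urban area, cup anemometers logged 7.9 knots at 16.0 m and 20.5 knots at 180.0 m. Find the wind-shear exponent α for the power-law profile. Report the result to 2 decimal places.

α ≈ 0.39

Power law: V₂/V₁ = (z₂/z₁)^α ⇒ α = ln(V₂/V₁) / ln(z₂/z₁)
α = ln(20.5/7.9) / ln(180.0/16.0) = ln(2.5949) / ln(11.2500)
  = 0.95356 / 2.42037 = 0.39397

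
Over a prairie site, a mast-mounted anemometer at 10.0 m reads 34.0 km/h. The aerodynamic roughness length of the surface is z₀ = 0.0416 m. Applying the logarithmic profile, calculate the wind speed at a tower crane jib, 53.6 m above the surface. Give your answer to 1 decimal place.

Log law: V(z) ∝ ln(z/z₀), so V₂/V₁ = ln(z₂/z₀) / ln(z₁/z₀).
ln(53.6/0.0416) = 7.1612, ln(10.0/0.0416) = 5.4822
V₂ = 34.0 × 7.1612/5.4822 = 34.0 × 1.3063 = 44.4127 km/h

44.4 km/h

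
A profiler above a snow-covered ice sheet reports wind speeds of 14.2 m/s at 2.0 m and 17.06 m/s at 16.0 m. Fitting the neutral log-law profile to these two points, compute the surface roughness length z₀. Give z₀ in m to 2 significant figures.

Log law: V(z) ∝ ln(z/z₀). With r = V₁/V₂ = 14.2/17.06 = 0.83236,
r · ln(z₂/z₀) = ln(z₁/z₀) ⇒ ln z₀ = (ln z₁ − r·ln z₂)/(1 − r)
ln z₀ = (0.69315 − 0.83236×2.77259) / 0.16764 = -9.6314
z₀ = exp(-9.6314) = 0.00006564 m

z₀ ≈ 0.000066 m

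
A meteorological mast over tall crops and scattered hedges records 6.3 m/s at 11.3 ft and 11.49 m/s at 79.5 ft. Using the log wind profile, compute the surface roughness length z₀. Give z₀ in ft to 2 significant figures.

z₀ ≈ 1.1 ft

Log law: V(z) ∝ ln(z/z₀). With r = V₁/V₂ = 6.3/11.49 = 0.54830,
r · ln(z₂/z₀) = ln(z₁/z₀) ⇒ ln z₀ = (ln z₁ − r·ln z₂)/(1 − r)
ln z₀ = (2.42480 − 0.54830×4.37576) / 0.45170 = 0.0566
z₀ = exp(0.0566) = 1.058 ft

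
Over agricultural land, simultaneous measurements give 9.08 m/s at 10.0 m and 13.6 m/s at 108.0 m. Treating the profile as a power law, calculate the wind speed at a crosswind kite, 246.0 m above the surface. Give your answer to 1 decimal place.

First find α: α = ln(V₂/V₁)/ln(z₂/z₁) = ln(13.6/9.08)/ln(108.0/10.0) = 0.40400/2.37955 = 0.1698
Extrapolate from 108.0 m to 246.0 m: V₃ = 13.6 × (246.0/108.0)^0.1698 = 13.6 × 1.1500 = 15.6400 m/s

15.6 m/s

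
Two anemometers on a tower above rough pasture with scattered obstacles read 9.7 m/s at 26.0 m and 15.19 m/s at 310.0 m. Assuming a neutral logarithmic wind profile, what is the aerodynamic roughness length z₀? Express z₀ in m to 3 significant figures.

Log law: V(z) ∝ ln(z/z₀). With r = V₁/V₂ = 9.7/15.19 = 0.63858,
r · ln(z₂/z₀) = ln(z₁/z₀) ⇒ ln z₀ = (ln z₁ − r·ln z₂)/(1 − r)
ln z₀ = (3.25810 − 0.63858×5.73657) / 0.36142 = -1.1210
z₀ = exp(-1.1210) = 0.3260 m

z₀ ≈ 0.326 m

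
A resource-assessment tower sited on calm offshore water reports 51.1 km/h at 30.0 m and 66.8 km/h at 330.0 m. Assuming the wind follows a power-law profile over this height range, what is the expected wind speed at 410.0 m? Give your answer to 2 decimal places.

First find α: α = ln(V₂/V₁)/ln(z₂/z₁) = ln(66.8/51.1)/ln(330.0/30.0) = 0.26792/2.39790 = 0.1117
Extrapolate from 330.0 m to 410.0 m: V₃ = 66.8 × (410.0/330.0)^0.1117 = 66.8 × 1.0245 = 68.4399 km/h

68.44 km/h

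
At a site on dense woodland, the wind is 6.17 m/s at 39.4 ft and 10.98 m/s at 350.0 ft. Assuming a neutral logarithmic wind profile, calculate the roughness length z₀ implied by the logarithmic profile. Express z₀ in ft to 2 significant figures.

z₀ ≈ 2.4 ft

Log law: V(z) ∝ ln(z/z₀). With r = V₁/V₂ = 6.17/10.98 = 0.56193,
r · ln(z₂/z₀) = ln(z₁/z₀) ⇒ ln z₀ = (ln z₁ − r·ln z₂)/(1 − r)
ln z₀ = (3.67377 − 0.56193×5.85793) / 0.43807 = 0.8720
z₀ = exp(0.8720) = 2.392 ft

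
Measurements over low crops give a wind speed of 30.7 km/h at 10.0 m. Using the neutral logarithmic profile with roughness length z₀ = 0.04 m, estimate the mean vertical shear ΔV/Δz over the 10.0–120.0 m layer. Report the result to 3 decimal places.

Log law: V₂ = V₁ · ln(z₂/z₀)/ln(z₁/z₀) = 30.7 × 8.0064/5.5215 = 44.5164 km/h
ΔV/Δz = (44.5164 − 30.7)/(120.0 − 10.0) = 13.8164/110.0000 = 0.12560 km/h/m

0.126 km/h/m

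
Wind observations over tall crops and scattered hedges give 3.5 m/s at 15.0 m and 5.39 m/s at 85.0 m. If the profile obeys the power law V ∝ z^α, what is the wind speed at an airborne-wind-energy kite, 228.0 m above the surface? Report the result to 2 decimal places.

First find α: α = ln(V₂/V₁)/ln(z₂/z₁) = ln(5.39/3.5)/ln(85.0/15.0) = 0.43178/1.73460 = 0.2489
Extrapolate from 85.0 m to 228.0 m: V₃ = 5.39 × (228.0/85.0)^0.2489 = 5.39 × 1.2784 = 6.8906 m/s

6.89 m/s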